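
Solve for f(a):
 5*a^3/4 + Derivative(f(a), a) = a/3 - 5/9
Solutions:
 f(a) = C1 - 5*a^4/16 + a^2/6 - 5*a/9


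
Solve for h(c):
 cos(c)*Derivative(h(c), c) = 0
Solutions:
 h(c) = C1


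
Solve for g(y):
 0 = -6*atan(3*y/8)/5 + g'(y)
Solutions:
 g(y) = C1 + 6*y*atan(3*y/8)/5 - 8*log(9*y^2 + 64)/5


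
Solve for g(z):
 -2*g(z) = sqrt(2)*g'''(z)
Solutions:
 g(z) = C3*exp(-2^(1/6)*z) + (C1*sin(2^(1/6)*sqrt(3)*z/2) + C2*cos(2^(1/6)*sqrt(3)*z/2))*exp(2^(1/6)*z/2)


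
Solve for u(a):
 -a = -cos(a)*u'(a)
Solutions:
 u(a) = C1 + Integral(a/cos(a), a)


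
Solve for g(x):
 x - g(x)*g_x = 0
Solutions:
 g(x) = -sqrt(C1 + x^2)
 g(x) = sqrt(C1 + x^2)


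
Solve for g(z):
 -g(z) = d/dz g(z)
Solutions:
 g(z) = C1*exp(-z)


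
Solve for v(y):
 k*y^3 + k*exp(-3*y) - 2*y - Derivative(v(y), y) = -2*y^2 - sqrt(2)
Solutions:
 v(y) = C1 + k*y^4/4 - k*exp(-3*y)/3 + 2*y^3/3 - y^2 + sqrt(2)*y


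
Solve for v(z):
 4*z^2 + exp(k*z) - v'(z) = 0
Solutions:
 v(z) = C1 + 4*z^3/3 + exp(k*z)/k


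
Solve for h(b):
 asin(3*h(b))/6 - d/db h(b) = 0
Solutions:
 Integral(1/asin(3*_y), (_y, h(b))) = C1 + b/6


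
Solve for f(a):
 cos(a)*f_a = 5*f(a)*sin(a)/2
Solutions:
 f(a) = C1/cos(a)^(5/2)


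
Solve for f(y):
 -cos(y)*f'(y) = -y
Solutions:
 f(y) = C1 + Integral(y/cos(y), y)


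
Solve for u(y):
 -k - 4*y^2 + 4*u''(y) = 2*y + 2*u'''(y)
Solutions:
 u(y) = C1 + C2*y + C3*exp(2*y) + y^4/12 + y^3/4 + y^2*(k + 3)/8


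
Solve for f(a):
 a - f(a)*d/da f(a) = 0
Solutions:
 f(a) = -sqrt(C1 + a^2)
 f(a) = sqrt(C1 + a^2)


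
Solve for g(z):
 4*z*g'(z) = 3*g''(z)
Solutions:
 g(z) = C1 + C2*erfi(sqrt(6)*z/3)


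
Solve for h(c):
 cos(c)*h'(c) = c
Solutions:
 h(c) = C1 + Integral(c/cos(c), c)


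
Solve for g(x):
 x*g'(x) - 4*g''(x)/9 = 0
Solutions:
 g(x) = C1 + C2*erfi(3*sqrt(2)*x/4)


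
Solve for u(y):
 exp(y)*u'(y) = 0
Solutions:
 u(y) = C1


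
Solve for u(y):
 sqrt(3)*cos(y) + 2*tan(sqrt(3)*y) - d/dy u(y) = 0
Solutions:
 u(y) = C1 - 2*sqrt(3)*log(cos(sqrt(3)*y))/3 + sqrt(3)*sin(y)


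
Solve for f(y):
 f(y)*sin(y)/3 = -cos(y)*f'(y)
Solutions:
 f(y) = C1*cos(y)^(1/3)


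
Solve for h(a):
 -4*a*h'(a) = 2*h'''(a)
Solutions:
 h(a) = C1 + Integral(C2*airyai(-2^(1/3)*a) + C3*airybi(-2^(1/3)*a), a)


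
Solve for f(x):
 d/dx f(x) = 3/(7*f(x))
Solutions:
 f(x) = -sqrt(C1 + 42*x)/7
 f(x) = sqrt(C1 + 42*x)/7


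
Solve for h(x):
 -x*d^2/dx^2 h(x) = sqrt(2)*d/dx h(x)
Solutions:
 h(x) = C1 + C2*x^(1 - sqrt(2))


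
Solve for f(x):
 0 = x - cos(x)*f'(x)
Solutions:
 f(x) = C1 + Integral(x/cos(x), x)


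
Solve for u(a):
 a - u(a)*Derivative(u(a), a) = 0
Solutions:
 u(a) = -sqrt(C1 + a^2)
 u(a) = sqrt(C1 + a^2)


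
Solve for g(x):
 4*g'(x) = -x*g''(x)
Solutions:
 g(x) = C1 + C2/x^3


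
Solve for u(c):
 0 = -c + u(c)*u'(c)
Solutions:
 u(c) = -sqrt(C1 + c^2)
 u(c) = sqrt(C1 + c^2)


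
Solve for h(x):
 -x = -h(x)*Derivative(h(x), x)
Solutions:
 h(x) = -sqrt(C1 + x^2)
 h(x) = sqrt(C1 + x^2)


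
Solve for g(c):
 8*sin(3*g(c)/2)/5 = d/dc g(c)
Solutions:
 -8*c/5 + log(cos(3*g(c)/2) - 1)/3 - log(cos(3*g(c)/2) + 1)/3 = C1


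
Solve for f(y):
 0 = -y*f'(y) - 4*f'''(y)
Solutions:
 f(y) = C1 + Integral(C2*airyai(-2^(1/3)*y/2) + C3*airybi(-2^(1/3)*y/2), y)


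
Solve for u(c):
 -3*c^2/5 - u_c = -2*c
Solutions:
 u(c) = C1 - c^3/5 + c^2


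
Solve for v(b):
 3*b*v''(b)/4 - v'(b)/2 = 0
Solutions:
 v(b) = C1 + C2*b^(5/3)


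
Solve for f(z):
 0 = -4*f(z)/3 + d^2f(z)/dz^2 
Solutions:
 f(z) = C1*exp(-2*sqrt(3)*z/3) + C2*exp(2*sqrt(3)*z/3)


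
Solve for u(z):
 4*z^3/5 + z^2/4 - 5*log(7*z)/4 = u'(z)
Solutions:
 u(z) = C1 + z^4/5 + z^3/12 - 5*z*log(z)/4 - 5*z*log(7)/4 + 5*z/4


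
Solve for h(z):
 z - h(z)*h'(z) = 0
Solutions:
 h(z) = -sqrt(C1 + z^2)
 h(z) = sqrt(C1 + z^2)


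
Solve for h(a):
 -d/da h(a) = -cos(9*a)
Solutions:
 h(a) = C1 + sin(9*a)/9


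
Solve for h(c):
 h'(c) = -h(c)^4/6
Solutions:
 h(c) = 2^(1/3)*(1/(C1 + c))^(1/3)
 h(c) = 2^(1/3)*(-1 - sqrt(3)*I)*(1/(C1 + c))^(1/3)/2
 h(c) = 2^(1/3)*(-1 + sqrt(3)*I)*(1/(C1 + c))^(1/3)/2


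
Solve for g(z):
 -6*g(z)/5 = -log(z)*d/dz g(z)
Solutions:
 g(z) = C1*exp(6*li(z)/5)


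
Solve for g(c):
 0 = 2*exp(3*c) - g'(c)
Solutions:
 g(c) = C1 + 2*exp(3*c)/3


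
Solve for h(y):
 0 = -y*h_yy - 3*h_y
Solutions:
 h(y) = C1 + C2/y^2


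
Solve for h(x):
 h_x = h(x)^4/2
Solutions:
 h(x) = 2^(1/3)*(-1/(C1 + 3*x))^(1/3)
 h(x) = 2^(1/3)*(-1/(C1 + x))^(1/3)*(-3^(2/3) - 3*3^(1/6)*I)/6
 h(x) = 2^(1/3)*(-1/(C1 + x))^(1/3)*(-3^(2/3) + 3*3^(1/6)*I)/6


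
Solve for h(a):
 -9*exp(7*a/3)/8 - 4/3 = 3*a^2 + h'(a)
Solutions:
 h(a) = C1 - a^3 - 4*a/3 - 27*exp(7*a/3)/56


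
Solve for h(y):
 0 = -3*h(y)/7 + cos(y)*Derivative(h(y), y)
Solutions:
 h(y) = C1*(sin(y) + 1)^(3/14)/(sin(y) - 1)^(3/14)


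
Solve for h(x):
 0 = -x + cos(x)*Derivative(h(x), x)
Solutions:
 h(x) = C1 + Integral(x/cos(x), x)


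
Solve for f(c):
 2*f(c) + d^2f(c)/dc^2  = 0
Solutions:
 f(c) = C1*sin(sqrt(2)*c) + C2*cos(sqrt(2)*c)


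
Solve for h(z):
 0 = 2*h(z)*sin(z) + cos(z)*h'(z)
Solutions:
 h(z) = C1*cos(z)^2


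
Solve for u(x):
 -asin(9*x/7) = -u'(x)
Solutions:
 u(x) = C1 + x*asin(9*x/7) + sqrt(49 - 81*x^2)/9


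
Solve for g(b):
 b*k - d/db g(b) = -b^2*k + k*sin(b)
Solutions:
 g(b) = C1 + b^3*k/3 + b^2*k/2 + k*cos(b)


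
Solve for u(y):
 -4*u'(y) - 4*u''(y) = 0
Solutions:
 u(y) = C1 + C2*exp(-y)


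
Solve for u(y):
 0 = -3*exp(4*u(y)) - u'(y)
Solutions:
 u(y) = log(-I*(1/(C1 + 12*y))^(1/4))
 u(y) = log(I*(1/(C1 + 12*y))^(1/4))
 u(y) = log(-(1/(C1 + 12*y))^(1/4))
 u(y) = log(1/(C1 + 12*y))/4


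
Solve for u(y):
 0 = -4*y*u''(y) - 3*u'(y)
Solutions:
 u(y) = C1 + C2*y^(1/4)


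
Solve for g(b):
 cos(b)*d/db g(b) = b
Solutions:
 g(b) = C1 + Integral(b/cos(b), b)


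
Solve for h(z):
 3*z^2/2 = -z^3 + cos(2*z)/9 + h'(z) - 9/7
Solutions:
 h(z) = C1 + z^4/4 + z^3/2 + 9*z/7 - sin(2*z)/18


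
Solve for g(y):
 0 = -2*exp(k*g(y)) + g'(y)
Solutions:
 g(y) = Piecewise((log(-1/(C1*k + 2*k*y))/k, Ne(k, 0)), (nan, True))
 g(y) = Piecewise((C1 + 2*y, Eq(k, 0)), (nan, True))


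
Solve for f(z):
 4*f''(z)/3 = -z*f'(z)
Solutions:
 f(z) = C1 + C2*erf(sqrt(6)*z/4)


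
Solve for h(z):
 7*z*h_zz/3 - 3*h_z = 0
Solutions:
 h(z) = C1 + C2*z^(16/7)


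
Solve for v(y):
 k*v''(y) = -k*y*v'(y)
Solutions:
 v(y) = C1 + C2*erf(sqrt(2)*y/2)


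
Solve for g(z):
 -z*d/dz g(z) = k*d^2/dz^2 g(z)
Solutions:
 g(z) = C1 + C2*sqrt(k)*erf(sqrt(2)*z*sqrt(1/k)/2)


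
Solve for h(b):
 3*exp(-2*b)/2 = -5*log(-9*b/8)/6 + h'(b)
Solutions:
 h(b) = C1 + 5*b*log(-b)/6 + 5*b*(-3*log(2) - 1 + 2*log(3))/6 - 3*exp(-2*b)/4


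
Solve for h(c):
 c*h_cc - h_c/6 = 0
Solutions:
 h(c) = C1 + C2*c^(7/6)


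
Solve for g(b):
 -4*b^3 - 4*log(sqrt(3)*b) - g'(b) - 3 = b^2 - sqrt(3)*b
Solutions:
 g(b) = C1 - b^4 - b^3/3 + sqrt(3)*b^2/2 - 4*b*log(b) - b*log(9) + b


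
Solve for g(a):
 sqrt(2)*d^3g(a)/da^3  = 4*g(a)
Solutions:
 g(a) = C3*exp(sqrt(2)*a) + (C1*sin(sqrt(6)*a/2) + C2*cos(sqrt(6)*a/2))*exp(-sqrt(2)*a/2)


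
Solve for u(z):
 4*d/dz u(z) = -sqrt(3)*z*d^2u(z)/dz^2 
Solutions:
 u(z) = C1 + C2*z^(1 - 4*sqrt(3)/3)


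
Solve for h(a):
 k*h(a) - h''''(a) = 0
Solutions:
 h(a) = C1*exp(-a*k^(1/4)) + C2*exp(a*k^(1/4)) + C3*exp(-I*a*k^(1/4)) + C4*exp(I*a*k^(1/4))


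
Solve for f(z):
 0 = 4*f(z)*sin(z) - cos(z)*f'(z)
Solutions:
 f(z) = C1/cos(z)^4


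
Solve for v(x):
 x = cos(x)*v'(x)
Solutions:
 v(x) = C1 + Integral(x/cos(x), x)


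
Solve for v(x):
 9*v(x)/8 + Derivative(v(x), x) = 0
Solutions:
 v(x) = C1*exp(-9*x/8)


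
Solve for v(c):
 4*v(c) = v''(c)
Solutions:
 v(c) = C1*exp(-2*c) + C2*exp(2*c)


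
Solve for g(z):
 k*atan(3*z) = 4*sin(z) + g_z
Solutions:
 g(z) = C1 + k*(z*atan(3*z) - log(9*z^2 + 1)/6) + 4*cos(z)


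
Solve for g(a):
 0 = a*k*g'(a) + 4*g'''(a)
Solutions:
 g(a) = C1 + Integral(C2*airyai(2^(1/3)*a*(-k)^(1/3)/2) + C3*airybi(2^(1/3)*a*(-k)^(1/3)/2), a)


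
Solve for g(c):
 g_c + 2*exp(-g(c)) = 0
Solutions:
 g(c) = log(C1 - 2*c)


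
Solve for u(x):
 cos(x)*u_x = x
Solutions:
 u(x) = C1 + Integral(x/cos(x), x)


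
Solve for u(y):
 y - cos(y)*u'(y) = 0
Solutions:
 u(y) = C1 + Integral(y/cos(y), y)


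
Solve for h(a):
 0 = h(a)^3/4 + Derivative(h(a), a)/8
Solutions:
 h(a) = -sqrt(2)*sqrt(-1/(C1 - 2*a))/2
 h(a) = sqrt(2)*sqrt(-1/(C1 - 2*a))/2


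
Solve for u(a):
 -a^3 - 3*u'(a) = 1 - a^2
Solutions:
 u(a) = C1 - a^4/12 + a^3/9 - a/3


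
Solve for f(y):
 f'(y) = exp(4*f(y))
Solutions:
 f(y) = log(-(-1/(C1 + 4*y))^(1/4))
 f(y) = log(-1/(C1 + 4*y))/4
 f(y) = log(-I*(-1/(C1 + 4*y))^(1/4))
 f(y) = log(I*(-1/(C1 + 4*y))^(1/4))


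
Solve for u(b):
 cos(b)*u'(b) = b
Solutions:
 u(b) = C1 + Integral(b/cos(b), b)


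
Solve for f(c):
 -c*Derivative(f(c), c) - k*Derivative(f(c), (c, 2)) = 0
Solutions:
 f(c) = C1 + C2*sqrt(k)*erf(sqrt(2)*c*sqrt(1/k)/2)


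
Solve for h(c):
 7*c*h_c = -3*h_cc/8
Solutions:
 h(c) = C1 + C2*erf(2*sqrt(21)*c/3)


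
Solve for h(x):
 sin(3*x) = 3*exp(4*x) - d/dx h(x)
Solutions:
 h(x) = C1 + 3*exp(4*x)/4 + cos(3*x)/3


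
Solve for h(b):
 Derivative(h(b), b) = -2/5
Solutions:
 h(b) = C1 - 2*b/5


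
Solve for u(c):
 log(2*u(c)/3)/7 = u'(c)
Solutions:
 -7*Integral(1/(log(_y) - log(3) + log(2)), (_y, u(c))) = C1 - c


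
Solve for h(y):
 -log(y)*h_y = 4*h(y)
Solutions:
 h(y) = C1*exp(-4*li(y))


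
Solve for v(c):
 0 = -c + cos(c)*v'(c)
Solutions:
 v(c) = C1 + Integral(c/cos(c), c)


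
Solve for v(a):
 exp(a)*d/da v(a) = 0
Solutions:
 v(a) = C1


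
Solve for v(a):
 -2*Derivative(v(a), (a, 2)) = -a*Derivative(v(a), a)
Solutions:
 v(a) = C1 + C2*erfi(a/2)


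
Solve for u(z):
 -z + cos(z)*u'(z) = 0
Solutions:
 u(z) = C1 + Integral(z/cos(z), z)


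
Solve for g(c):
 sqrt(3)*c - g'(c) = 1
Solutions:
 g(c) = C1 + sqrt(3)*c^2/2 - c


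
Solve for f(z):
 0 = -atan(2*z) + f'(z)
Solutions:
 f(z) = C1 + z*atan(2*z) - log(4*z^2 + 1)/4


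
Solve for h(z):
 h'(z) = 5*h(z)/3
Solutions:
 h(z) = C1*exp(5*z/3)


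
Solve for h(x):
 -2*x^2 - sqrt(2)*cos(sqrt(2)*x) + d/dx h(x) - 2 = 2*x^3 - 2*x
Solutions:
 h(x) = C1 + x^4/2 + 2*x^3/3 - x^2 + 2*x + sin(sqrt(2)*x)


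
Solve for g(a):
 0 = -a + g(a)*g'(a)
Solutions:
 g(a) = -sqrt(C1 + a^2)
 g(a) = sqrt(C1 + a^2)


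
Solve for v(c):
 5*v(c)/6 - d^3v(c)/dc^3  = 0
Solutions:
 v(c) = C3*exp(5^(1/3)*6^(2/3)*c/6) + (C1*sin(2^(2/3)*3^(1/6)*5^(1/3)*c/4) + C2*cos(2^(2/3)*3^(1/6)*5^(1/3)*c/4))*exp(-5^(1/3)*6^(2/3)*c/12)


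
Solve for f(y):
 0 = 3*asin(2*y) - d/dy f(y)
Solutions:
 f(y) = C1 + 3*y*asin(2*y) + 3*sqrt(1 - 4*y^2)/2


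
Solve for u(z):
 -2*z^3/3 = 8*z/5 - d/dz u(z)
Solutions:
 u(z) = C1 + z^4/6 + 4*z^2/5


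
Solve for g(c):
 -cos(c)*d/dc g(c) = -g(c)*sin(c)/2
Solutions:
 g(c) = C1/sqrt(cos(c))


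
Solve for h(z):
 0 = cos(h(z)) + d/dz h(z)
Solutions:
 h(z) = pi - asin((C1 + exp(2*z))/(C1 - exp(2*z)))
 h(z) = asin((C1 + exp(2*z))/(C1 - exp(2*z)))


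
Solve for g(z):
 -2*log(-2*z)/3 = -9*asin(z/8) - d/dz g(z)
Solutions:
 g(z) = C1 + 2*z*log(-z)/3 - 9*z*asin(z/8) - 2*z/3 + 2*z*log(2)/3 - 9*sqrt(64 - z^2)


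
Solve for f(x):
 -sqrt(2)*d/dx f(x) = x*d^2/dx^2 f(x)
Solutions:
 f(x) = C1 + C2*x^(1 - sqrt(2))


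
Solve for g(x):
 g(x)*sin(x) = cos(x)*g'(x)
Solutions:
 g(x) = C1/cos(x)


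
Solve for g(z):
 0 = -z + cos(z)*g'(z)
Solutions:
 g(z) = C1 + Integral(z/cos(z), z)


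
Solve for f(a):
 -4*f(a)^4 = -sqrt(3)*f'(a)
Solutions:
 f(a) = (-1/(C1 + 4*sqrt(3)*a))^(1/3)
 f(a) = (-1/(C1 + 4*sqrt(3)*a))^(1/3)*(-1 - sqrt(3)*I)/2
 f(a) = (-1/(C1 + 4*sqrt(3)*a))^(1/3)*(-1 + sqrt(3)*I)/2


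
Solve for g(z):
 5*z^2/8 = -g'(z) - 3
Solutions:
 g(z) = C1 - 5*z^3/24 - 3*z


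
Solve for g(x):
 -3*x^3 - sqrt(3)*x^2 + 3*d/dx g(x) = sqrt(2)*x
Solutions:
 g(x) = C1 + x^4/4 + sqrt(3)*x^3/9 + sqrt(2)*x^2/6


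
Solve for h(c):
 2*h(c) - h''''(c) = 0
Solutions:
 h(c) = C1*exp(-2^(1/4)*c) + C2*exp(2^(1/4)*c) + C3*sin(2^(1/4)*c) + C4*cos(2^(1/4)*c)


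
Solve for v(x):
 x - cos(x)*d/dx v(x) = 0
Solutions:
 v(x) = C1 + Integral(x/cos(x), x)


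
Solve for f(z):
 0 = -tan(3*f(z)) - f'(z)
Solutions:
 f(z) = -asin(C1*exp(-3*z))/3 + pi/3
 f(z) = asin(C1*exp(-3*z))/3


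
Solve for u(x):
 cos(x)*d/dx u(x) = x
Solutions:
 u(x) = C1 + Integral(x/cos(x), x)


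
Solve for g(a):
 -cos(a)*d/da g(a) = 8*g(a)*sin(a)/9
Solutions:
 g(a) = C1*cos(a)^(8/9)


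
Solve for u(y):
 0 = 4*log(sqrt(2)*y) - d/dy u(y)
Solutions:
 u(y) = C1 + 4*y*log(y) - 4*y + y*log(4)


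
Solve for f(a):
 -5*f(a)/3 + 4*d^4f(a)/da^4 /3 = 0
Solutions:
 f(a) = C1*exp(-sqrt(2)*5^(1/4)*a/2) + C2*exp(sqrt(2)*5^(1/4)*a/2) + C3*sin(sqrt(2)*5^(1/4)*a/2) + C4*cos(sqrt(2)*5^(1/4)*a/2)


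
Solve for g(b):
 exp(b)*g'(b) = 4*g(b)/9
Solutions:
 g(b) = C1*exp(-4*exp(-b)/9)


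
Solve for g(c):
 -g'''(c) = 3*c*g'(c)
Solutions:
 g(c) = C1 + Integral(C2*airyai(-3^(1/3)*c) + C3*airybi(-3^(1/3)*c), c)


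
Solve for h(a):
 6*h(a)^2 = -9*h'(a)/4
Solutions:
 h(a) = 3/(C1 + 8*a)


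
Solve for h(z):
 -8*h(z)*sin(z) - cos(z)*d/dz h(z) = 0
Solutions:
 h(z) = C1*cos(z)^8


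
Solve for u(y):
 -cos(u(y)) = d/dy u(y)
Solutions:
 u(y) = pi - asin((C1 + exp(2*y))/(C1 - exp(2*y)))
 u(y) = asin((C1 + exp(2*y))/(C1 - exp(2*y)))


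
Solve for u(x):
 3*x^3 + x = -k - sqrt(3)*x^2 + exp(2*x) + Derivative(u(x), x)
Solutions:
 u(x) = C1 + k*x + 3*x^4/4 + sqrt(3)*x^3/3 + x^2/2 - exp(2*x)/2


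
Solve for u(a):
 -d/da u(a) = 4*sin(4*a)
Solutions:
 u(a) = C1 + cos(4*a)


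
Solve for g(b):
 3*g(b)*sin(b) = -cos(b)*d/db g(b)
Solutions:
 g(b) = C1*cos(b)^3


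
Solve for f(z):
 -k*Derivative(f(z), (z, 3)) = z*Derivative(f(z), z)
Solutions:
 f(z) = C1 + Integral(C2*airyai(z*(-1/k)^(1/3)) + C3*airybi(z*(-1/k)^(1/3)), z)


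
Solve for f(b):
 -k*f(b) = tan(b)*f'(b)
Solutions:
 f(b) = C1*exp(-k*log(sin(b)))


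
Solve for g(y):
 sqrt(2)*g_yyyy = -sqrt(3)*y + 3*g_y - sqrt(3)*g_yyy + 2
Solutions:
 g(y) = C1 + C2*exp(-y*(6^(2/3)/(-sqrt(6) + sqrt(-6 + (-sqrt(6) + 27*sqrt(2))^2) + 27*sqrt(2))^(1/3) + 2*sqrt(6) + 6^(1/3)*(-sqrt(6) + sqrt(-6 + (-sqrt(6) + 27*sqrt(2))^2) + 27*sqrt(2))^(1/3))/12)*sin(2^(1/3)*3^(1/6)*y*(-3^(2/3)*(-sqrt(6) + sqrt(-6 + (-sqrt(6) + 27*sqrt(2))^2) + 27*sqrt(2))^(1/3) + 3*2^(1/3)/(-sqrt(6) + sqrt(-6 + (-sqrt(6) + 27*sqrt(2))^2) + 27*sqrt(2))^(1/3))/12) + C3*exp(-y*(6^(2/3)/(-sqrt(6) + sqrt(-6 + (-sqrt(6) + 27*sqrt(2))^2) + 27*sqrt(2))^(1/3) + 2*sqrt(6) + 6^(1/3)*(-sqrt(6) + sqrt(-6 + (-sqrt(6) + 27*sqrt(2))^2) + 27*sqrt(2))^(1/3))/12)*cos(2^(1/3)*3^(1/6)*y*(-3^(2/3)*(-sqrt(6) + sqrt(-6 + (-sqrt(6) + 27*sqrt(2))^2) + 27*sqrt(2))^(1/3) + 3*2^(1/3)/(-sqrt(6) + sqrt(-6 + (-sqrt(6) + 27*sqrt(2))^2) + 27*sqrt(2))^(1/3))/12) + C4*exp(y*(-sqrt(6) + 6^(2/3)/(-sqrt(6) + sqrt(-6 + (-sqrt(6) + 27*sqrt(2))^2) + 27*sqrt(2))^(1/3) + 6^(1/3)*(-sqrt(6) + sqrt(-6 + (-sqrt(6) + 27*sqrt(2))^2) + 27*sqrt(2))^(1/3))/6) + sqrt(3)*y^2/6 - 2*y/3


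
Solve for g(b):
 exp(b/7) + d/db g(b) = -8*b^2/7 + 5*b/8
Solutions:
 g(b) = C1 - 8*b^3/21 + 5*b^2/16 - 7*exp(b/7)


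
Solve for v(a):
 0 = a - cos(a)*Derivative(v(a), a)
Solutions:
 v(a) = C1 + Integral(a/cos(a), a)


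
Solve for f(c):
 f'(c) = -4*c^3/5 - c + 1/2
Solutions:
 f(c) = C1 - c^4/5 - c^2/2 + c/2


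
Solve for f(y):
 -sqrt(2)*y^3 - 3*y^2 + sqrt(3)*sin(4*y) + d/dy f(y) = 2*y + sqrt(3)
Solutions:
 f(y) = C1 + sqrt(2)*y^4/4 + y^3 + y^2 + sqrt(3)*y + sqrt(3)*cos(4*y)/4


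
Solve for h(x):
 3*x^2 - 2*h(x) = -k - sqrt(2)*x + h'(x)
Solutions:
 h(x) = C1*exp(-2*x) + k/2 + 3*x^2/2 - 3*x/2 + sqrt(2)*x/2 - sqrt(2)/4 + 3/4


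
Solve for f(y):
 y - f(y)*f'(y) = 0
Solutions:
 f(y) = -sqrt(C1 + y^2)
 f(y) = sqrt(C1 + y^2)


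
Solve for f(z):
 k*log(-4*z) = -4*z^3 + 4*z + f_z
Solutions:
 f(z) = C1 + k*z*log(-z) + k*z*(-1 + 2*log(2)) + z^4 - 2*z^2


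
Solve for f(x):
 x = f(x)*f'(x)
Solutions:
 f(x) = -sqrt(C1 + x^2)
 f(x) = sqrt(C1 + x^2)


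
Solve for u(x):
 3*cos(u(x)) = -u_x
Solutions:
 u(x) = pi - asin((C1 + exp(6*x))/(C1 - exp(6*x)))
 u(x) = asin((C1 + exp(6*x))/(C1 - exp(6*x)))


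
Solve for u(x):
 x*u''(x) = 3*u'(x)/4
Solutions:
 u(x) = C1 + C2*x^(7/4)


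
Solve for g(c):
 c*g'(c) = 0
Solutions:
 g(c) = C1


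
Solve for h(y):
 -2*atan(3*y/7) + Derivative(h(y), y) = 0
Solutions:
 h(y) = C1 + 2*y*atan(3*y/7) - 7*log(9*y^2 + 49)/3


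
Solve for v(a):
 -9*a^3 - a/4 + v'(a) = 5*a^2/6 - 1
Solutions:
 v(a) = C1 + 9*a^4/4 + 5*a^3/18 + a^2/8 - a


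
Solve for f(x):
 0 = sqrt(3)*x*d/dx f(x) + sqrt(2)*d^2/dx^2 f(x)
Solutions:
 f(x) = C1 + C2*erf(6^(1/4)*x/2)


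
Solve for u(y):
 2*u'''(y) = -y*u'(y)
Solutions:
 u(y) = C1 + Integral(C2*airyai(-2^(2/3)*y/2) + C3*airybi(-2^(2/3)*y/2), y)


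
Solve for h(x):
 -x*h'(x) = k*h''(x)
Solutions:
 h(x) = C1 + C2*sqrt(k)*erf(sqrt(2)*x*sqrt(1/k)/2)


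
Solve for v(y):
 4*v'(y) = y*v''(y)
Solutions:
 v(y) = C1 + C2*y^5


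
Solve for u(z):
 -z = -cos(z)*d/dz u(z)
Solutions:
 u(z) = C1 + Integral(z/cos(z), z)


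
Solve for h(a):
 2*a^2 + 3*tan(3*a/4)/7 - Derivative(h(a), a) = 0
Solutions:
 h(a) = C1 + 2*a^3/3 - 4*log(cos(3*a/4))/7


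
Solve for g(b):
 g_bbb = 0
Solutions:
 g(b) = C1 + C2*b + C3*b^2


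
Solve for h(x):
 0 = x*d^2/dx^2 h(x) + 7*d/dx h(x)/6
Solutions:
 h(x) = C1 + C2/x^(1/6)


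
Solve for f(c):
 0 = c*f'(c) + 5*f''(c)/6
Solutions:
 f(c) = C1 + C2*erf(sqrt(15)*c/5)


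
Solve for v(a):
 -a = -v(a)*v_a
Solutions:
 v(a) = -sqrt(C1 + a^2)
 v(a) = sqrt(C1 + a^2)


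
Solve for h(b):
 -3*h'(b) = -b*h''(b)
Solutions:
 h(b) = C1 + C2*b^4


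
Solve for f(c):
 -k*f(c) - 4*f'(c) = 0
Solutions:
 f(c) = C1*exp(-c*k/4)


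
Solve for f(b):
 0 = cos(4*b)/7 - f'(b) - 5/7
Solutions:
 f(b) = C1 - 5*b/7 + sin(4*b)/28


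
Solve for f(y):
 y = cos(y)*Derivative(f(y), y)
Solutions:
 f(y) = C1 + Integral(y/cos(y), y)


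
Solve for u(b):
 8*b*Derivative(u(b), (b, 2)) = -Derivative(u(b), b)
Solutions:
 u(b) = C1 + C2*b^(7/8)


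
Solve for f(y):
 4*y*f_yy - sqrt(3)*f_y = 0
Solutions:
 f(y) = C1 + C2*y^(sqrt(3)/4 + 1)


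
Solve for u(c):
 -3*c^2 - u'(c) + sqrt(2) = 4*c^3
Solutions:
 u(c) = C1 - c^4 - c^3 + sqrt(2)*c


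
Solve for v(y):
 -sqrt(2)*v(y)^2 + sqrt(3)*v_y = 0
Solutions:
 v(y) = -3/(C1 + sqrt(6)*y)


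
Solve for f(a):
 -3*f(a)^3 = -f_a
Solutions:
 f(a) = -sqrt(2)*sqrt(-1/(C1 + 3*a))/2
 f(a) = sqrt(2)*sqrt(-1/(C1 + 3*a))/2


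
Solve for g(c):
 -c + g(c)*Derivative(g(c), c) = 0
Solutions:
 g(c) = -sqrt(C1 + c^2)
 g(c) = sqrt(C1 + c^2)


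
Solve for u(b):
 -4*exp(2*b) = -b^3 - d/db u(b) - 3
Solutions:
 u(b) = C1 - b^4/4 - 3*b + 2*exp(2*b)


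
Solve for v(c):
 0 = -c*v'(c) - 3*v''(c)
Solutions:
 v(c) = C1 + C2*erf(sqrt(6)*c/6)


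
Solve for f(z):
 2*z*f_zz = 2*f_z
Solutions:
 f(z) = C1 + C2*z^2


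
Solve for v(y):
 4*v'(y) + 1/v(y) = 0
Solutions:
 v(y) = -sqrt(C1 - 2*y)/2
 v(y) = sqrt(C1 - 2*y)/2


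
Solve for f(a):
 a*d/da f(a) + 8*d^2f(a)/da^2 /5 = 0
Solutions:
 f(a) = C1 + C2*erf(sqrt(5)*a/4)


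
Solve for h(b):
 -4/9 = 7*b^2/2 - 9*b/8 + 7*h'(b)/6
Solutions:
 h(b) = C1 - b^3 + 27*b^2/56 - 8*b/21


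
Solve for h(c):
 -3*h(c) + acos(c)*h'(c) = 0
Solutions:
 h(c) = C1*exp(3*Integral(1/acos(c), c))


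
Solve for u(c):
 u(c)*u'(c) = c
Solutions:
 u(c) = -sqrt(C1 + c^2)
 u(c) = sqrt(C1 + c^2)


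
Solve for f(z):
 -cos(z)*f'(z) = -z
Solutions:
 f(z) = C1 + Integral(z/cos(z), z)


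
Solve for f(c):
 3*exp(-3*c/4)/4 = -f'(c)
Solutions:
 f(c) = C1 + exp(-3*c/4)


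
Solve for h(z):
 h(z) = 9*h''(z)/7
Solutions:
 h(z) = C1*exp(-sqrt(7)*z/3) + C2*exp(sqrt(7)*z/3)


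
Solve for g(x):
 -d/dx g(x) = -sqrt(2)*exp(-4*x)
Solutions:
 g(x) = C1 - sqrt(2)*exp(-4*x)/4


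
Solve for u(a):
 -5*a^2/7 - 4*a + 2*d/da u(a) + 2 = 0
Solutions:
 u(a) = C1 + 5*a^3/42 + a^2 - a


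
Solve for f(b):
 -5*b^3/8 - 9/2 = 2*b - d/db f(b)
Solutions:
 f(b) = C1 + 5*b^4/32 + b^2 + 9*b/2


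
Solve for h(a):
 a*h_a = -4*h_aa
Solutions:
 h(a) = C1 + C2*erf(sqrt(2)*a/4)


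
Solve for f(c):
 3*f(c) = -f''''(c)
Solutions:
 f(c) = (C1*sin(sqrt(2)*3^(1/4)*c/2) + C2*cos(sqrt(2)*3^(1/4)*c/2))*exp(-sqrt(2)*3^(1/4)*c/2) + (C3*sin(sqrt(2)*3^(1/4)*c/2) + C4*cos(sqrt(2)*3^(1/4)*c/2))*exp(sqrt(2)*3^(1/4)*c/2)


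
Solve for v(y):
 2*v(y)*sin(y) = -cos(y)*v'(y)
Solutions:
 v(y) = C1*cos(y)^2


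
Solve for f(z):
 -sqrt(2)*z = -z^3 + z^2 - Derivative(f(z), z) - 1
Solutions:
 f(z) = C1 - z^4/4 + z^3/3 + sqrt(2)*z^2/2 - z


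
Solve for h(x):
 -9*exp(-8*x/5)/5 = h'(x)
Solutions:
 h(x) = C1 + 9*exp(-8*x/5)/8


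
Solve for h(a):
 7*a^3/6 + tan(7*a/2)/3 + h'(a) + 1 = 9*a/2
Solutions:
 h(a) = C1 - 7*a^4/24 + 9*a^2/4 - a + 2*log(cos(7*a/2))/21


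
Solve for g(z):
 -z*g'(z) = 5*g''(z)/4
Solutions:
 g(z) = C1 + C2*erf(sqrt(10)*z/5)


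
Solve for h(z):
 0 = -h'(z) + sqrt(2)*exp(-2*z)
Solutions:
 h(z) = C1 - sqrt(2)*exp(-2*z)/2


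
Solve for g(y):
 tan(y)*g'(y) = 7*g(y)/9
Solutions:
 g(y) = C1*sin(y)^(7/9)


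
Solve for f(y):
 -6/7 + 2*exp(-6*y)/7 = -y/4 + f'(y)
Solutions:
 f(y) = C1 + y^2/8 - 6*y/7 - exp(-6*y)/21


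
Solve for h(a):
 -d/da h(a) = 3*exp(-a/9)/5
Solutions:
 h(a) = C1 + 27*exp(-a/9)/5


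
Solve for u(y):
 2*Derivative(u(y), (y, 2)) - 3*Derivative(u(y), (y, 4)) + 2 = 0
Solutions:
 u(y) = C1 + C2*y + C3*exp(-sqrt(6)*y/3) + C4*exp(sqrt(6)*y/3) - y^2/2


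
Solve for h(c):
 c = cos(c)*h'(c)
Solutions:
 h(c) = C1 + Integral(c/cos(c), c)


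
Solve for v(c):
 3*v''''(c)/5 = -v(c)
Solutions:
 v(c) = (C1*sin(sqrt(2)*3^(3/4)*5^(1/4)*c/6) + C2*cos(sqrt(2)*3^(3/4)*5^(1/4)*c/6))*exp(-sqrt(2)*3^(3/4)*5^(1/4)*c/6) + (C3*sin(sqrt(2)*3^(3/4)*5^(1/4)*c/6) + C4*cos(sqrt(2)*3^(3/4)*5^(1/4)*c/6))*exp(sqrt(2)*3^(3/4)*5^(1/4)*c/6)


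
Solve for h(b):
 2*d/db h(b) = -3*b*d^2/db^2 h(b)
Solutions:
 h(b) = C1 + C2*b^(1/3)


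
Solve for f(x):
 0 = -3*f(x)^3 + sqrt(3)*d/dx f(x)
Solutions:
 f(x) = -sqrt(2)*sqrt(-1/(C1 + sqrt(3)*x))/2
 f(x) = sqrt(2)*sqrt(-1/(C1 + sqrt(3)*x))/2


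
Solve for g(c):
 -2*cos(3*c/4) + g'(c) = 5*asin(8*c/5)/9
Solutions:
 g(c) = C1 + 5*c*asin(8*c/5)/9 + 5*sqrt(25 - 64*c^2)/72 + 8*sin(3*c/4)/3


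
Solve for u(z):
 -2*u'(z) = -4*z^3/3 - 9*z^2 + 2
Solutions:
 u(z) = C1 + z^4/6 + 3*z^3/2 - z


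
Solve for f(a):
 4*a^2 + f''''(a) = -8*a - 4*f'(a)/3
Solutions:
 f(a) = C1 + C4*exp(-6^(2/3)*a/3) - a^3 - 3*a^2 + (C2*sin(2^(2/3)*3^(1/6)*a/2) + C3*cos(2^(2/3)*3^(1/6)*a/2))*exp(6^(2/3)*a/6)


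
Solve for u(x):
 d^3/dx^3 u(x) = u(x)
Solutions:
 u(x) = C3*exp(x) + (C1*sin(sqrt(3)*x/2) + C2*cos(sqrt(3)*x/2))*exp(-x/2)


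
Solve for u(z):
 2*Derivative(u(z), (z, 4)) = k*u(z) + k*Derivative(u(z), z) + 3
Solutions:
 u(z) = C1*exp(z*Piecewise((-2^(2/3)*sqrt(-(-k^2)^(1/3))/4 - sqrt(-2^(1/3)*k/sqrt(-(-k^2)^(1/3)) + 2^(1/3)*(-k^2)^(1/3)/2)/2, Eq(k, 0)), (-sqrt(-k/(3*(k^2/64 + sqrt(k^4/4096 + k^3/216))^(1/3)) + 2*(k^2/64 + sqrt(k^4/4096 + k^3/216))^(1/3))/2 - sqrt(-k/sqrt(-k/(3*(k^2/64 + sqrt(k^4/4096 + k^3/216))^(1/3)) + 2*(k^2/64 + sqrt(k^4/4096 + k^3/216))^(1/3)) + k/(3*(k^2/64 + sqrt(k^4/4096 + k^3/216))^(1/3)) - 2*(k^2/64 + sqrt(k^4/4096 + k^3/216))^(1/3))/2, True))) + C2*exp(z*Piecewise((-2^(2/3)*sqrt(-(-k^2)^(1/3))/4 + sqrt(-2^(1/3)*k/sqrt(-(-k^2)^(1/3)) + 2^(1/3)*(-k^2)^(1/3)/2)/2, Eq(k, 0)), (-sqrt(-k/(3*(k^2/64 + sqrt(k^4/4096 + k^3/216))^(1/3)) + 2*(k^2/64 + sqrt(k^4/4096 + k^3/216))^(1/3))/2 + sqrt(-k/sqrt(-k/(3*(k^2/64 + sqrt(k^4/4096 + k^3/216))^(1/3)) + 2*(k^2/64 + sqrt(k^4/4096 + k^3/216))^(1/3)) + k/(3*(k^2/64 + sqrt(k^4/4096 + k^3/216))^(1/3)) - 2*(k^2/64 + sqrt(k^4/4096 + k^3/216))^(1/3))/2, True))) + C3*exp(z*Piecewise((2^(2/3)*sqrt(-(-k^2)^(1/3))/4 - sqrt(2^(1/3)*k/sqrt(-(-k^2)^(1/3)) + 2^(1/3)*(-k^2)^(1/3)/2)/2, Eq(k, 0)), (sqrt(-k/(3*(k^2/64 + sqrt(k^4/4096 + k^3/216))^(1/3)) + 2*(k^2/64 + sqrt(k^4/4096 + k^3/216))^(1/3))/2 - sqrt(k/sqrt(-k/(3*(k^2/64 + sqrt(k^4/4096 + k^3/216))^(1/3)) + 2*(k^2/64 + sqrt(k^4/4096 + k^3/216))^(1/3)) + k/(3*(k^2/64 + sqrt(k^4/4096 + k^3/216))^(1/3)) - 2*(k^2/64 + sqrt(k^4/4096 + k^3/216))^(1/3))/2, True))) + C4*exp(z*Piecewise((2^(2/3)*sqrt(-(-k^2)^(1/3))/4 + sqrt(2^(1/3)*k/sqrt(-(-k^2)^(1/3)) + 2^(1/3)*(-k^2)^(1/3)/2)/2, Eq(k, 0)), (sqrt(-k/(3*(k^2/64 + sqrt(k^4/4096 + k^3/216))^(1/3)) + 2*(k^2/64 + sqrt(k^4/4096 + k^3/216))^(1/3))/2 + sqrt(k/sqrt(-k/(3*(k^2/64 + sqrt(k^4/4096 + k^3/216))^(1/3)) + 2*(k^2/64 + sqrt(k^4/4096 + k^3/216))^(1/3)) + k/(3*(k^2/64 + sqrt(k^4/4096 + k^3/216))^(1/3)) - 2*(k^2/64 + sqrt(k^4/4096 + k^3/216))^(1/3))/2, True))) - 3/k


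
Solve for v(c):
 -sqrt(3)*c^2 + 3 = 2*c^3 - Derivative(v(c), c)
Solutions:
 v(c) = C1 + c^4/2 + sqrt(3)*c^3/3 - 3*c


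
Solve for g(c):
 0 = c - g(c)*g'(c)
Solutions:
 g(c) = -sqrt(C1 + c^2)
 g(c) = sqrt(C1 + c^2)


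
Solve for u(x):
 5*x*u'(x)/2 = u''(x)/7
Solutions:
 u(x) = C1 + C2*erfi(sqrt(35)*x/2)


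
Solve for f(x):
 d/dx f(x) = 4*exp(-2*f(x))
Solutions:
 f(x) = log(-sqrt(C1 + 8*x))
 f(x) = log(C1 + 8*x)/2


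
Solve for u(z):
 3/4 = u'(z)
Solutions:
 u(z) = C1 + 3*z/4


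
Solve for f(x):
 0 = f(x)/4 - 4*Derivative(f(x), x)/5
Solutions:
 f(x) = C1*exp(5*x/16)


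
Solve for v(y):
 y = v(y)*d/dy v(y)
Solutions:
 v(y) = -sqrt(C1 + y^2)
 v(y) = sqrt(C1 + y^2)


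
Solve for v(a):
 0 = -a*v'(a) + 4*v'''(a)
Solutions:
 v(a) = C1 + Integral(C2*airyai(2^(1/3)*a/2) + C3*airybi(2^(1/3)*a/2), a)


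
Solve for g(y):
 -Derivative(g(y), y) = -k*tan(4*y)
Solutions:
 g(y) = C1 - k*log(cos(4*y))/4


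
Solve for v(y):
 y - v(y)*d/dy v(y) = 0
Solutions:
 v(y) = -sqrt(C1 + y^2)
 v(y) = sqrt(C1 + y^2)


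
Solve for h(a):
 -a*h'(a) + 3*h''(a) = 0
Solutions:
 h(a) = C1 + C2*erfi(sqrt(6)*a/6)


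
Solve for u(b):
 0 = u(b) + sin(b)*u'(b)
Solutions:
 u(b) = C1*sqrt(cos(b) + 1)/sqrt(cos(b) - 1)


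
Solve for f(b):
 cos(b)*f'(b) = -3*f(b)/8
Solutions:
 f(b) = C1*(sin(b) - 1)^(3/16)/(sin(b) + 1)^(3/16)


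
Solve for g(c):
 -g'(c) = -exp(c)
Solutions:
 g(c) = C1 + exp(c)


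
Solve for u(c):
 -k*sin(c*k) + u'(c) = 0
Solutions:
 u(c) = C1 - cos(c*k)


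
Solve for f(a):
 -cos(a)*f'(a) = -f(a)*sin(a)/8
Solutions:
 f(a) = C1/cos(a)^(1/8)


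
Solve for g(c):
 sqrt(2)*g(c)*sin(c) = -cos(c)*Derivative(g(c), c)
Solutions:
 g(c) = C1*cos(c)^(sqrt(2))


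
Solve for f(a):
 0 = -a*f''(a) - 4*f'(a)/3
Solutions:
 f(a) = C1 + C2/a^(1/3)


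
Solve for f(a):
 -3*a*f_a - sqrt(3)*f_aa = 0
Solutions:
 f(a) = C1 + C2*erf(sqrt(2)*3^(1/4)*a/2)


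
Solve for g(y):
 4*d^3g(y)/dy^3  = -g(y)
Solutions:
 g(y) = C3*exp(-2^(1/3)*y/2) + (C1*sin(2^(1/3)*sqrt(3)*y/4) + C2*cos(2^(1/3)*sqrt(3)*y/4))*exp(2^(1/3)*y/4)


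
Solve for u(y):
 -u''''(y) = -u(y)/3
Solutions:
 u(y) = C1*exp(-3^(3/4)*y/3) + C2*exp(3^(3/4)*y/3) + C3*sin(3^(3/4)*y/3) + C4*cos(3^(3/4)*y/3)


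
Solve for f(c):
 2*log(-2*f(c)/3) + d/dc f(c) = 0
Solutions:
 Integral(1/(log(-_y) - log(3) + log(2)), (_y, f(c)))/2 = C1 - c


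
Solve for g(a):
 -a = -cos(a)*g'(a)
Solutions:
 g(a) = C1 + Integral(a/cos(a), a)


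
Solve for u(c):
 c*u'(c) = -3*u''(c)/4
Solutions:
 u(c) = C1 + C2*erf(sqrt(6)*c/3)


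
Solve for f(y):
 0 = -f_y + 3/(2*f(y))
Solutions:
 f(y) = -sqrt(C1 + 3*y)
 f(y) = sqrt(C1 + 3*y)


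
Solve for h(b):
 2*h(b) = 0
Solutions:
 h(b) = 0


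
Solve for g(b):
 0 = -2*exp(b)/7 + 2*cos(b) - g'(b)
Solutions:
 g(b) = C1 - 2*exp(b)/7 + 2*sin(b)


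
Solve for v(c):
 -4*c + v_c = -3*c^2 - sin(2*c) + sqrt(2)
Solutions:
 v(c) = C1 - c^3 + 2*c^2 + sqrt(2)*c + cos(2*c)/2


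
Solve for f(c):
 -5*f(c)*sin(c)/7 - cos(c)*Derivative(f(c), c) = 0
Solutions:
 f(c) = C1*cos(c)^(5/7)


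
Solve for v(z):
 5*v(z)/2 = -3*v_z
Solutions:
 v(z) = C1*exp(-5*z/6)


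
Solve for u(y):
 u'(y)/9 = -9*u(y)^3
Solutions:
 u(y) = -sqrt(2)*sqrt(-1/(C1 - 81*y))/2
 u(y) = sqrt(2)*sqrt(-1/(C1 - 81*y))/2


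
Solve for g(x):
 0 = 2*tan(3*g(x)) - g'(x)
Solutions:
 g(x) = -asin(C1*exp(6*x))/3 + pi/3
 g(x) = asin(C1*exp(6*x))/3


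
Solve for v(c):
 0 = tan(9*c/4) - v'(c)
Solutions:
 v(c) = C1 - 4*log(cos(9*c/4))/9


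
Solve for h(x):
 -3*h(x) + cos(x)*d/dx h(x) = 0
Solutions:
 h(x) = C1*(sin(x) + 1)^(3/2)/(sin(x) - 1)^(3/2)


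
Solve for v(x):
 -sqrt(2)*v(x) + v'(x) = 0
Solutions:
 v(x) = C1*exp(sqrt(2)*x)


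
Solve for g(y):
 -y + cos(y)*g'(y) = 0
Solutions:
 g(y) = C1 + Integral(y/cos(y), y)


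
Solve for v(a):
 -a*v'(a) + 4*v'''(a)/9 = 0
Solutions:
 v(a) = C1 + Integral(C2*airyai(2^(1/3)*3^(2/3)*a/2) + C3*airybi(2^(1/3)*3^(2/3)*a/2), a)


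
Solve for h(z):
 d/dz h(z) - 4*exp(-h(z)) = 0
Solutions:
 h(z) = log(C1 + 4*z)


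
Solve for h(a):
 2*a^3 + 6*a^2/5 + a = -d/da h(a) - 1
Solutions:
 h(a) = C1 - a^4/2 - 2*a^3/5 - a^2/2 - a


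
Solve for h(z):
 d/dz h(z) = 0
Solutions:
 h(z) = C1


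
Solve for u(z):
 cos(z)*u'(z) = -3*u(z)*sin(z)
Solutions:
 u(z) = C1*cos(z)^3


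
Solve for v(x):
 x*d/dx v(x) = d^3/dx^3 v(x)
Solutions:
 v(x) = C1 + Integral(C2*airyai(x) + C3*airybi(x), x)


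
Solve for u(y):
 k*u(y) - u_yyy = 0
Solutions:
 u(y) = C1*exp(k^(1/3)*y) + C2*exp(k^(1/3)*y*(-1 + sqrt(3)*I)/2) + C3*exp(-k^(1/3)*y*(1 + sqrt(3)*I)/2)


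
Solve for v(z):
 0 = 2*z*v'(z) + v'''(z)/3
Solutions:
 v(z) = C1 + Integral(C2*airyai(-6^(1/3)*z) + C3*airybi(-6^(1/3)*z), z)


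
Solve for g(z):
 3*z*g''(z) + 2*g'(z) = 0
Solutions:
 g(z) = C1 + C2*z^(1/3)


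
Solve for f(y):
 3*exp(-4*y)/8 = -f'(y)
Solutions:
 f(y) = C1 + 3*exp(-4*y)/32


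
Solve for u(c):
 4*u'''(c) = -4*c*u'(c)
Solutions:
 u(c) = C1 + Integral(C2*airyai(-c) + C3*airybi(-c), c)


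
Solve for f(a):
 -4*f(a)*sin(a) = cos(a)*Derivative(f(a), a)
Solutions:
 f(a) = C1*cos(a)^4


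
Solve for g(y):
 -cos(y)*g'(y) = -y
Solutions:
 g(y) = C1 + Integral(y/cos(y), y)


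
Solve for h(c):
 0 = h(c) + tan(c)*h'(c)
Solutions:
 h(c) = C1/sin(c)


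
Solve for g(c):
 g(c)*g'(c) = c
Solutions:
 g(c) = -sqrt(C1 + c^2)
 g(c) = sqrt(C1 + c^2)


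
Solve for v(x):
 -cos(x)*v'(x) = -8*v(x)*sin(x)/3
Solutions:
 v(x) = C1/cos(x)^(8/3)


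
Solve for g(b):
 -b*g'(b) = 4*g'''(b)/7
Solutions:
 g(b) = C1 + Integral(C2*airyai(-14^(1/3)*b/2) + C3*airybi(-14^(1/3)*b/2), b)


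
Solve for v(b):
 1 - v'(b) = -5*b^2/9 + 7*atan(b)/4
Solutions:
 v(b) = C1 + 5*b^3/27 - 7*b*atan(b)/4 + b + 7*log(b^2 + 1)/8


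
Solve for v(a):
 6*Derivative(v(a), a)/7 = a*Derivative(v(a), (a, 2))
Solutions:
 v(a) = C1 + C2*a^(13/7)


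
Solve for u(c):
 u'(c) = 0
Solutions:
 u(c) = C1


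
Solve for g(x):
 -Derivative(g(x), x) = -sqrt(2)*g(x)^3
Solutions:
 g(x) = -sqrt(2)*sqrt(-1/(C1 + sqrt(2)*x))/2
 g(x) = sqrt(2)*sqrt(-1/(C1 + sqrt(2)*x))/2


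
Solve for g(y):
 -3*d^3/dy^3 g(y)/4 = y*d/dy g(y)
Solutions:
 g(y) = C1 + Integral(C2*airyai(-6^(2/3)*y/3) + C3*airybi(-6^(2/3)*y/3), y)


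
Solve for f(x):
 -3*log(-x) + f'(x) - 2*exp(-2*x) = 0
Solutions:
 f(x) = C1 + 3*x*log(-x) - 3*x - exp(-2*x)


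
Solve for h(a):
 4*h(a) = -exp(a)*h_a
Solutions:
 h(a) = C1*exp(4*exp(-a))


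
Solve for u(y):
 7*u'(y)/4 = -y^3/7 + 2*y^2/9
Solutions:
 u(y) = C1 - y^4/49 + 8*y^3/189


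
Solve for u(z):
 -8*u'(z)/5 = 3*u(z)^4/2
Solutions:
 u(z) = 2*2^(1/3)*(1/(C1 + 45*z))^(1/3)
 u(z) = 2^(1/3)*(-3^(2/3)/3 - 3^(1/6)*I)*(1/(C1 + 15*z))^(1/3)
 u(z) = 2^(1/3)*(-3^(2/3)/3 + 3^(1/6)*I)*(1/(C1 + 15*z))^(1/3)


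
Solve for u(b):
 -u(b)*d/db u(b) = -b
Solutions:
 u(b) = -sqrt(C1 + b^2)
 u(b) = sqrt(C1 + b^2)


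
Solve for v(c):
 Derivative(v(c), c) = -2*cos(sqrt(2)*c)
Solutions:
 v(c) = C1 - sqrt(2)*sin(sqrt(2)*c)


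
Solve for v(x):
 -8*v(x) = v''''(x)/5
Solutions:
 v(x) = (C1*sin(10^(1/4)*x) + C2*cos(10^(1/4)*x))*exp(-10^(1/4)*x) + (C3*sin(10^(1/4)*x) + C4*cos(10^(1/4)*x))*exp(10^(1/4)*x)


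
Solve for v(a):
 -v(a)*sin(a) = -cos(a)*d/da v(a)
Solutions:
 v(a) = C1/cos(a)


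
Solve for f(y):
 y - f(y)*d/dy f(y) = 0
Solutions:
 f(y) = -sqrt(C1 + y^2)
 f(y) = sqrt(C1 + y^2)


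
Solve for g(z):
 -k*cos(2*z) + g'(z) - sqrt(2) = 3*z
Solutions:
 g(z) = C1 + k*sin(2*z)/2 + 3*z^2/2 + sqrt(2)*z


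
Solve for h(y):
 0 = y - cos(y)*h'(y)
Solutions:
 h(y) = C1 + Integral(y/cos(y), y)


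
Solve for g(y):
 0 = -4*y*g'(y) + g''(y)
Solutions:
 g(y) = C1 + C2*erfi(sqrt(2)*y)


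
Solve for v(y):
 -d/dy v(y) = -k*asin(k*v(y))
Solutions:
 Integral(1/asin(_y*k), (_y, v(y))) = C1 + k*y


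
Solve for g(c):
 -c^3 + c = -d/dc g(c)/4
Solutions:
 g(c) = C1 + c^4 - 2*c^2


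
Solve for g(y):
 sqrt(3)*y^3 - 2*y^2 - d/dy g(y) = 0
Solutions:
 g(y) = C1 + sqrt(3)*y^4/4 - 2*y^3/3


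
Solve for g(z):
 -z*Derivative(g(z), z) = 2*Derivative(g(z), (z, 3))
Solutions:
 g(z) = C1 + Integral(C2*airyai(-2^(2/3)*z/2) + C3*airybi(-2^(2/3)*z/2), z)


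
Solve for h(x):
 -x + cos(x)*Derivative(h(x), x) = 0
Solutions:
 h(x) = C1 + Integral(x/cos(x), x)


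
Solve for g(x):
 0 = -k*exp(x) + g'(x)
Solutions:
 g(x) = C1 + k*exp(x)


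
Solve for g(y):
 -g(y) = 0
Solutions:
 g(y) = 0


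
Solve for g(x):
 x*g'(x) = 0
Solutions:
 g(x) = C1


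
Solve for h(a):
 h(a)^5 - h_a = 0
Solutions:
 h(a) = -(-1/(C1 + 4*a))^(1/4)
 h(a) = (-1/(C1 + 4*a))^(1/4)
 h(a) = -I*(-1/(C1 + 4*a))^(1/4)
 h(a) = I*(-1/(C1 + 4*a))^(1/4)


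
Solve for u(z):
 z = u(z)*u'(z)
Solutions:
 u(z) = -sqrt(C1 + z^2)
 u(z) = sqrt(C1 + z^2)


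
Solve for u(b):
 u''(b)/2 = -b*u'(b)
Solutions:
 u(b) = C1 + C2*erf(b)


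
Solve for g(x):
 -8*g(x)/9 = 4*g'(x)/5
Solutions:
 g(x) = C1*exp(-10*x/9)


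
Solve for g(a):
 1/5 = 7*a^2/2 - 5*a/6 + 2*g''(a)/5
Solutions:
 g(a) = C1 + C2*a - 35*a^4/48 + 25*a^3/72 + a^2/4


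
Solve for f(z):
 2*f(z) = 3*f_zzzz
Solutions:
 f(z) = C1*exp(-2^(1/4)*3^(3/4)*z/3) + C2*exp(2^(1/4)*3^(3/4)*z/3) + C3*sin(2^(1/4)*3^(3/4)*z/3) + C4*cos(2^(1/4)*3^(3/4)*z/3)


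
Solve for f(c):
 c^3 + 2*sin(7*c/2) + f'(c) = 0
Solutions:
 f(c) = C1 - c^4/4 + 4*cos(7*c/2)/7


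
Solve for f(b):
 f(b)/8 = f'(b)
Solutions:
 f(b) = C1*exp(b/8)


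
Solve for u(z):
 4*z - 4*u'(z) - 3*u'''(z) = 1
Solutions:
 u(z) = C1 + C2*sin(2*sqrt(3)*z/3) + C3*cos(2*sqrt(3)*z/3) + z^2/2 - z/4


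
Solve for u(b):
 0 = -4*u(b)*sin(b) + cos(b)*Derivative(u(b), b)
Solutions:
 u(b) = C1/cos(b)^4


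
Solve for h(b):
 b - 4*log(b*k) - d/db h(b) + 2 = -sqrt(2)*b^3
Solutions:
 h(b) = C1 + sqrt(2)*b^4/4 + b^2/2 - 4*b*log(b*k) + 6*b


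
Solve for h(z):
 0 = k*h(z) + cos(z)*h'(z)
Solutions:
 h(z) = C1*exp(k*(log(sin(z) - 1) - log(sin(z) + 1))/2)


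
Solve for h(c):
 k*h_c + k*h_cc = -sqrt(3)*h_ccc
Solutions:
 h(c) = C1 + C2*exp(sqrt(3)*c*(-k + sqrt(k*(k - 4*sqrt(3))))/6) + C3*exp(-sqrt(3)*c*(k + sqrt(k*(k - 4*sqrt(3))))/6)


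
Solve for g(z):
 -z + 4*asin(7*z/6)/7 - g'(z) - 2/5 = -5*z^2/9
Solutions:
 g(z) = C1 + 5*z^3/27 - z^2/2 + 4*z*asin(7*z/6)/7 - 2*z/5 + 4*sqrt(36 - 49*z^2)/49


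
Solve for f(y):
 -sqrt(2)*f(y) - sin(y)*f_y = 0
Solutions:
 f(y) = C1*(cos(y) + 1)^(sqrt(2)/2)/(cos(y) - 1)^(sqrt(2)/2)


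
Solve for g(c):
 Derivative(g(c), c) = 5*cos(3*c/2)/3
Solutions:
 g(c) = C1 + 10*sin(3*c/2)/9


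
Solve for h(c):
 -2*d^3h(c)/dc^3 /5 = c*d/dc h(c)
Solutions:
 h(c) = C1 + Integral(C2*airyai(-2^(2/3)*5^(1/3)*c/2) + C3*airybi(-2^(2/3)*5^(1/3)*c/2), c)


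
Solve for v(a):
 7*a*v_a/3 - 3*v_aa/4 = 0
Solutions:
 v(a) = C1 + C2*erfi(sqrt(14)*a/3)


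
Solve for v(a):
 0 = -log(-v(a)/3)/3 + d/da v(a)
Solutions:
 -3*Integral(1/(log(-_y) - log(3)), (_y, v(a))) = C1 - a


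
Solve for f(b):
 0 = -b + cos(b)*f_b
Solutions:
 f(b) = C1 + Integral(b/cos(b), b)


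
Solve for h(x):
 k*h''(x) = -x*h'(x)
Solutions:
 h(x) = C1 + C2*sqrt(k)*erf(sqrt(2)*x*sqrt(1/k)/2)


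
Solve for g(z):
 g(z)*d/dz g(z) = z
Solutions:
 g(z) = -sqrt(C1 + z^2)
 g(z) = sqrt(C1 + z^2)


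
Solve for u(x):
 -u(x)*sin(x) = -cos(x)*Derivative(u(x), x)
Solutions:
 u(x) = C1/cos(x)


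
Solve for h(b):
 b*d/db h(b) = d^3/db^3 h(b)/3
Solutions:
 h(b) = C1 + Integral(C2*airyai(3^(1/3)*b) + C3*airybi(3^(1/3)*b), b)


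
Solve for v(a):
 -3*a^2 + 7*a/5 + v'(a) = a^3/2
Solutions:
 v(a) = C1 + a^4/8 + a^3 - 7*a^2/10


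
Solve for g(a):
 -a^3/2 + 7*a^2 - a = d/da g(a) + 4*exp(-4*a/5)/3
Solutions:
 g(a) = C1 - a^4/8 + 7*a^3/3 - a^2/2 + 5*exp(-4*a/5)/3


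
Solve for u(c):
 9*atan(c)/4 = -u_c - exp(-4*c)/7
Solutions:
 u(c) = C1 - 9*c*atan(c)/4 + 9*log(c^2 + 1)/8 + exp(-4*c)/28


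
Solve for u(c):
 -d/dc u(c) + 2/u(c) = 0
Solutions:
 u(c) = -sqrt(C1 + 4*c)
 u(c) = sqrt(C1 + 4*c)


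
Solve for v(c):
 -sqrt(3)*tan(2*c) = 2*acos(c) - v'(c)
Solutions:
 v(c) = C1 + 2*c*acos(c) - 2*sqrt(1 - c^2) - sqrt(3)*log(cos(2*c))/2


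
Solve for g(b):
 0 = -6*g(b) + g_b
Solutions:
 g(b) = C1*exp(6*b)


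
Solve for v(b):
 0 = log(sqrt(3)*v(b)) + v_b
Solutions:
 2*Integral(1/(2*log(_y) + log(3)), (_y, v(b))) = C1 - b


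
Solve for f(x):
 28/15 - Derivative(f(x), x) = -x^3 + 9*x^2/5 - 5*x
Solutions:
 f(x) = C1 + x^4/4 - 3*x^3/5 + 5*x^2/2 + 28*x/15


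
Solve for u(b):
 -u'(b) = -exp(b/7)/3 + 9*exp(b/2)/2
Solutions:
 u(b) = C1 + 7*exp(b/7)/3 - 9*exp(b/2)


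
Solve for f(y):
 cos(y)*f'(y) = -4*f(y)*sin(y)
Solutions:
 f(y) = C1*cos(y)^4


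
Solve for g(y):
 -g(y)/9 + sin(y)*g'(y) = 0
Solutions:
 g(y) = C1*(cos(y) - 1)^(1/18)/(cos(y) + 1)^(1/18)


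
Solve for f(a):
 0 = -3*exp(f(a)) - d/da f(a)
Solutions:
 f(a) = log(1/(C1 + 3*a))


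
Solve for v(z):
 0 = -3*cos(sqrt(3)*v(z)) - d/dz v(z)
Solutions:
 v(z) = sqrt(3)*(pi - asin((exp(2*sqrt(3)*C1) + exp(6*sqrt(3)*z))/(exp(2*sqrt(3)*C1) - exp(6*sqrt(3)*z))))/3
 v(z) = sqrt(3)*asin((exp(2*sqrt(3)*C1) + exp(6*sqrt(3)*z))/(exp(2*sqrt(3)*C1) - exp(6*sqrt(3)*z)))/3


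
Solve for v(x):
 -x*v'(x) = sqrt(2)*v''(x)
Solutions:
 v(x) = C1 + C2*erf(2^(1/4)*x/2)


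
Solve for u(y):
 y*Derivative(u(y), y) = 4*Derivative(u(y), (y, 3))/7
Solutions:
 u(y) = C1 + Integral(C2*airyai(14^(1/3)*y/2) + C3*airybi(14^(1/3)*y/2), y)


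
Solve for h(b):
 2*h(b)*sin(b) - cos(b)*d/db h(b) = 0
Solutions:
 h(b) = C1/cos(b)^2


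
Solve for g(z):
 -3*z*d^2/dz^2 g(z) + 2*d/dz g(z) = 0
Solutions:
 g(z) = C1 + C2*z^(5/3)


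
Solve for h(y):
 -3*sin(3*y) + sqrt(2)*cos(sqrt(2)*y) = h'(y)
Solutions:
 h(y) = C1 + sin(sqrt(2)*y) + cos(3*y)


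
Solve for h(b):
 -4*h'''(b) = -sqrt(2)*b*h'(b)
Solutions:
 h(b) = C1 + Integral(C2*airyai(sqrt(2)*b/2) + C3*airybi(sqrt(2)*b/2), b)
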